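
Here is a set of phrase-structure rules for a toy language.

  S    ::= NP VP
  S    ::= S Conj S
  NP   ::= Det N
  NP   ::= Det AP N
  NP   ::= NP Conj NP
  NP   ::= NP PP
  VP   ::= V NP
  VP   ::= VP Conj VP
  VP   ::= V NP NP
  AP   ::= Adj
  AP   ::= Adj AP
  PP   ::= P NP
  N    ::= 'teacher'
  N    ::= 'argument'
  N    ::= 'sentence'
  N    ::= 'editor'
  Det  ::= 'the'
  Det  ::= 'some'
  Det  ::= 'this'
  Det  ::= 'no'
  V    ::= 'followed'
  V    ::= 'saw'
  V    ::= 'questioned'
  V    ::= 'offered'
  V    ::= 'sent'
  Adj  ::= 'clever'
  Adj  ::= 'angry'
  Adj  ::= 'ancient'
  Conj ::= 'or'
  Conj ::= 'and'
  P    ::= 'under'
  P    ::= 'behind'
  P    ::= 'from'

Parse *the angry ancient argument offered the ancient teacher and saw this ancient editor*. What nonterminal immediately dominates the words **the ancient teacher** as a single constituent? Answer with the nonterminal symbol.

NP

[S [NP [Det the] [AP [Adj angry] [AP [Adj ancient]]] [N argument]] [VP [VP [V offered] [NP [Det the] [AP [Adj ancient]] [N teacher]]] [Conj and] [VP [V saw] [NP [Det this] [AP [Adj ancient]] [N editor]]]]]
The span 'the ancient teacher' is the NP node built by NP → Det AP N.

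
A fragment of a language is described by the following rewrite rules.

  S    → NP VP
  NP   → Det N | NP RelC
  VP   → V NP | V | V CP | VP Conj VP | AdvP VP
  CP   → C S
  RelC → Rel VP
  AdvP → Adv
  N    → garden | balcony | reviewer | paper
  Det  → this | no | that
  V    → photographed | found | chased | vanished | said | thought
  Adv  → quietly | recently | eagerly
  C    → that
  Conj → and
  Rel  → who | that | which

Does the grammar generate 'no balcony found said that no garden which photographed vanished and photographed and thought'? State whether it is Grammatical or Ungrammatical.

For S → NP VP, the only prefix that parses as NP is 'no balcony', but the remainder 'found said that no garden which photographed vanished and photographed and thought' is not a VP under these rules.

Ungrammatical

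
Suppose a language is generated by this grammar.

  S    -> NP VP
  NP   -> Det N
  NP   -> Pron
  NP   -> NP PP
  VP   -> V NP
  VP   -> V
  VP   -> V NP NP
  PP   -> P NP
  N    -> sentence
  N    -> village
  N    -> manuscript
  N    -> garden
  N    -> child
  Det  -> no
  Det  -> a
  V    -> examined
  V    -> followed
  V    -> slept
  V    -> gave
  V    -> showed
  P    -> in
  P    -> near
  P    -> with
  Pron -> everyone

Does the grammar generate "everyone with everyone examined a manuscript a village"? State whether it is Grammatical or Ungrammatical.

[S [NP [NP [Pron everyone]] [PP [P with] [NP [Pron everyone]]]] [VP [V examined] [NP [Det a] [N manuscript]] [NP [Det a] [N village]]]]
Every word is introduced by a lexical rule and the phrasal rules combine the resulting categories into a single S.

Grammatical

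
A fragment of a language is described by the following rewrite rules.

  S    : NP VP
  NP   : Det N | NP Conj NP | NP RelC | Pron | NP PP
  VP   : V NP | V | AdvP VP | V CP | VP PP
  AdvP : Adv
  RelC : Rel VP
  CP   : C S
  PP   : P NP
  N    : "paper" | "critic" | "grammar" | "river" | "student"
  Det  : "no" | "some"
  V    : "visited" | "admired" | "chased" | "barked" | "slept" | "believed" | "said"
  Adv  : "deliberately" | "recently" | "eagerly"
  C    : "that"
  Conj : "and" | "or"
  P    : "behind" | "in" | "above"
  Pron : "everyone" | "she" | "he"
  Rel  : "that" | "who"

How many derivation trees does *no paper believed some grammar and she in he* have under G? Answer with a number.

Two of the 3 distinct bracketings:
[S [NP [Det no] [N paper]] [VP [V believed] [NP [NP [Det some] [N grammar]] [Conj and] [NP [NP [Pron she]] [PP [P in] [NP [Pron he]]]]]]]
[S [NP [Det no] [N paper]] [VP [V believed] [NP [NP [NP [Det some] [N grammar]] [Conj and] [NP [Pron she]]] [PP [P in] [NP [Pron he]]]]]]
The trees differ in how a recursive rule is bracketed over the same span.

3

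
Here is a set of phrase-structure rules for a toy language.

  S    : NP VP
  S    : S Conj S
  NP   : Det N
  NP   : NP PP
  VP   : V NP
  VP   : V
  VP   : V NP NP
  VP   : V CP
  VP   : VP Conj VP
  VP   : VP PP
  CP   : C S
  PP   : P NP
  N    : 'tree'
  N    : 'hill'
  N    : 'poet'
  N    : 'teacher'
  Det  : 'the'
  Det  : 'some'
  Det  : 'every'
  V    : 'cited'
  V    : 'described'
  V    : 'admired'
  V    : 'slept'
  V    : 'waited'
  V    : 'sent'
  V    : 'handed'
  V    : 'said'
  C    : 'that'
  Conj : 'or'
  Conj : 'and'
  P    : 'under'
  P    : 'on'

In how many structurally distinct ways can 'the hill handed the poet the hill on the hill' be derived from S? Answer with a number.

2

The two bracketings:
[S [NP [Det the] [N hill]] [VP [V handed] [NP [Det the] [N poet]] [NP [NP [Det the] [N hill]] [PP [P on] [NP [Det the] [N hill]]]]]]
[S [NP [Det the] [N hill]] [VP [VP [V handed] [NP [Det the] [N poet]] [NP [Det the] [N hill]]] [PP [P on] [NP [Det the] [N hill]]]]]
The difference turns on whether NP → NP PP is used at the relevant span, versus an alternative expansion of NP.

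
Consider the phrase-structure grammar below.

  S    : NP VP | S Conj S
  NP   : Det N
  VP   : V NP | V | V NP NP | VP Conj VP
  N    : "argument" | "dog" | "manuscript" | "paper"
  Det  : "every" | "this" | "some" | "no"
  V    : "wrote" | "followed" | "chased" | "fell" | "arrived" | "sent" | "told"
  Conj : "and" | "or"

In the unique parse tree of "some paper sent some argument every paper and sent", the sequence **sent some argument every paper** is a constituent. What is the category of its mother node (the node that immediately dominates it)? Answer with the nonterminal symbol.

VP

S
  NP
    Det: some
    N: paper
  VP
    VP
      V: sent
      NP
        Det: some
        N: argument
      NP
        Det: every
        N: paper
    Conj: and
    VP
      V: sent
The span 'sent some argument every paper' is the VP node built by VP → V NP NP.
Its mother is the VP built by VP → VP Conj VP.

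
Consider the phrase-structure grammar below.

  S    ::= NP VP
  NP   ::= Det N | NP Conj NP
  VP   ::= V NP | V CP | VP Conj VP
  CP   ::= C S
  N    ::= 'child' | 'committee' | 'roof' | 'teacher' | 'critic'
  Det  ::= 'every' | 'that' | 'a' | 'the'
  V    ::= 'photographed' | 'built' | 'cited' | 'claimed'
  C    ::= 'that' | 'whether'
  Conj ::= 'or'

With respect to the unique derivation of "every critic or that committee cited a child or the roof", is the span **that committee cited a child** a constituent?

No

[S [NP [NP [Det every] [N critic]] [Conj or] [NP [Det that] [N committee]]] [VP [V cited] [NP [NP [Det a] [N child]] [Conj or] [NP [Det the] [N roof]]]]]
The smallest constituent containing 'that committee cited a child' is the S spanning 'every critic or that committee cited a child or the roof'; no single node in the tree dominates exactly the given words.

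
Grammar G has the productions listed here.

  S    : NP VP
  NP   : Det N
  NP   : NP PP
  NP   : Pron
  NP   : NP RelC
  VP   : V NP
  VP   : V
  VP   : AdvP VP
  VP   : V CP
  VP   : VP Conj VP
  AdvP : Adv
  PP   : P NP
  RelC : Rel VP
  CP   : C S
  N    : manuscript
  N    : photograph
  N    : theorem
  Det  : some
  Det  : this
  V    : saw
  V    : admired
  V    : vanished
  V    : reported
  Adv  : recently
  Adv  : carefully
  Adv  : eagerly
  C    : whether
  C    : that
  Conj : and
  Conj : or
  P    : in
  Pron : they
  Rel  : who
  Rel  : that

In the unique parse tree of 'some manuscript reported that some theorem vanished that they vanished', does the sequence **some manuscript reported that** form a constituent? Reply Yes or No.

No

[S [NP [Det some] [N manuscript]] [VP [V reported] [CP [C that] [S [NP [Det some] [N theorem]] [VP [V vanished] [CP [C that] [S [NP [Pron they]] [VP [V vanished]]]]]]]]]
The smallest constituent containing 'some manuscript reported that' is the S spanning 'some manuscript reported that some theorem vanished that they vanished'; no single node in the tree dominates exactly the given words.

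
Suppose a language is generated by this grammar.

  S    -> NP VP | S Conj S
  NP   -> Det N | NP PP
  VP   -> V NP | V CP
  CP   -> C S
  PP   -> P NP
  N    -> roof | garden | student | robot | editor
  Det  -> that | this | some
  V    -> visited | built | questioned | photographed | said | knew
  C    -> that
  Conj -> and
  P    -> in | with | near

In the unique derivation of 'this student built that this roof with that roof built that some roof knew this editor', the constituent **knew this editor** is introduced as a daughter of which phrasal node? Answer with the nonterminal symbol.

[S [NP [Det this] [N student]] [VP [V built] [CP [C that] [S [NP [NP [Det this] [N roof]] [PP [P with] [NP [Det that] [N roof]]]] [VP [V built] [CP [C that] [S [NP [Det some] [N roof]] [VP [V knew] [NP [Det this] [N editor]]]]]]]]]]
The span 'knew this editor' is the VP node built by VP → V NP.
Its mother is the S built by S → NP VP.

S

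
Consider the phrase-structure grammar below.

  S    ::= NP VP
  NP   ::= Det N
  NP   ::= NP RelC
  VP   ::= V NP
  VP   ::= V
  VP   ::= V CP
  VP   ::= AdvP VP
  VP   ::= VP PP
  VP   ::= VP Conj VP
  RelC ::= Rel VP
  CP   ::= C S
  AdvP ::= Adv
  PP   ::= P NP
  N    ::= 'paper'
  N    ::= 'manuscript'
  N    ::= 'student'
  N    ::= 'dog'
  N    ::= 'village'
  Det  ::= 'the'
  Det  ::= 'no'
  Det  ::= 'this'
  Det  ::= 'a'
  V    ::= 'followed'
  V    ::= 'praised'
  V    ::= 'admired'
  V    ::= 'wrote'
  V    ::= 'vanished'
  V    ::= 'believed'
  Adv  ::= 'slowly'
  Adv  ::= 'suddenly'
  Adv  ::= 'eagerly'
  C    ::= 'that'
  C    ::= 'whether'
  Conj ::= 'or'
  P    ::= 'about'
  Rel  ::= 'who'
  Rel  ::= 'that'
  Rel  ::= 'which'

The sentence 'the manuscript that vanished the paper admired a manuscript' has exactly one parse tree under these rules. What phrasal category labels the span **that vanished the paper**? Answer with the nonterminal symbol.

S
  NP
    NP
      Det: the
      N: manuscript
    RelC
      Rel: that
      VP
        V: vanished
        NP
          Det: the
          N: paper
  VP
    V: admired
    NP
      Det: a
      N: manuscript
The span 'that vanished the paper' is the RelC node built by RelC → Rel VP.

RelC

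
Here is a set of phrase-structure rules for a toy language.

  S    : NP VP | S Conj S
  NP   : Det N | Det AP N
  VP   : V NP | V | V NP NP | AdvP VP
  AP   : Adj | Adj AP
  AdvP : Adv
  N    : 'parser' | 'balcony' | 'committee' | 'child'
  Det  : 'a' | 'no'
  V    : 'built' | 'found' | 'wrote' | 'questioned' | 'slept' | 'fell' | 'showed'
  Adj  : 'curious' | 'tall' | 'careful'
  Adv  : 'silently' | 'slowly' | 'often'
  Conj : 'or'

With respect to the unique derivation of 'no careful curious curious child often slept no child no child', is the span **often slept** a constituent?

No

[S [NP [Det no] [AP [Adj careful] [AP [Adj curious] [AP [Adj curious]]]] [N child]] [VP [AdvP [Adv often]] [VP [V slept] [NP [Det no] [N child]] [NP [Det no] [N child]]]]]
The smallest constituent containing 'often slept' is the VP spanning 'often slept no child no child'; no single node in the tree dominates exactly the given words.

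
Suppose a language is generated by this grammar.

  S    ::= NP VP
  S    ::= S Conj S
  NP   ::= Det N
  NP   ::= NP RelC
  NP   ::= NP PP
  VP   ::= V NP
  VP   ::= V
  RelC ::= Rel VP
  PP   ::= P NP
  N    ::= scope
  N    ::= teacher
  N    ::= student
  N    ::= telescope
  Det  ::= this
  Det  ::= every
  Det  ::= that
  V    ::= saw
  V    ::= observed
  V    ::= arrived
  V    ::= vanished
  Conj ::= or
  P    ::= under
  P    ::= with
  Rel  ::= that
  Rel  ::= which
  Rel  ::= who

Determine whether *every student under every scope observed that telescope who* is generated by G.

For S → NP VP, every NP-prefix leaves a non-VP remainder: after 'every student' the remainder is not a VP; after 'every student under every scope' the remainder is not a VP. The alternative S rule S → S Conj S likewise has no satisfying split.

Ungrammatical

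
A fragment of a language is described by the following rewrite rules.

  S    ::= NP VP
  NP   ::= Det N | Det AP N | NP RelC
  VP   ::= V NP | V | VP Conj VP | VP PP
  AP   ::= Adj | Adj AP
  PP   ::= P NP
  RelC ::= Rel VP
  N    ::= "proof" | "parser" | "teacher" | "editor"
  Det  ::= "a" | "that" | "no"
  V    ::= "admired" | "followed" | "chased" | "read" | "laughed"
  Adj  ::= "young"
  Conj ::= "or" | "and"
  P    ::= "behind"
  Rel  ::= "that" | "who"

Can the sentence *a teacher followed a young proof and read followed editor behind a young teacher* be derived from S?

A V word can never sit immediately before an N word in any string this grammar generates, so the substring 'followed editor' rules out a derivation.

Ungrammatical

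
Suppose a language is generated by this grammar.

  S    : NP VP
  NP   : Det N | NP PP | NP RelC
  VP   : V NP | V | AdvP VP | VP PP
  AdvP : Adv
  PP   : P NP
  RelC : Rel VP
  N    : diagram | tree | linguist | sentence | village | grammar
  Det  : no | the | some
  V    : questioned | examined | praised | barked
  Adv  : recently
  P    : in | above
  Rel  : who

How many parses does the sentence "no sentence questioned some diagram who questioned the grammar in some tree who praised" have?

8

Two of the 8 distinct bracketings:
[S [NP [Det no] [N sentence]] [VP [V questioned] [NP [NP [NP [Det some] [N diagram]] [RelC [Rel who] [VP [V questioned] [NP [Det the] [N grammar]]]]] [PP [P in] [NP [NP [Det some] [N tree]] [RelC [Rel who] [VP [V praised]]]]]]]]
[S [NP [Det no] [N sentence]] [VP [V questioned] [NP [NP [Det some] [N diagram]] [RelC [Rel who] [VP [V questioned] [NP [NP [Det the] [N grammar]] [PP [P in] [NP [NP [Det some] [N tree]] [RelC [Rel who] [VP [V praised]]]]]]]]]]]
The trees differ in how a recursive rule is bracketed over the same span.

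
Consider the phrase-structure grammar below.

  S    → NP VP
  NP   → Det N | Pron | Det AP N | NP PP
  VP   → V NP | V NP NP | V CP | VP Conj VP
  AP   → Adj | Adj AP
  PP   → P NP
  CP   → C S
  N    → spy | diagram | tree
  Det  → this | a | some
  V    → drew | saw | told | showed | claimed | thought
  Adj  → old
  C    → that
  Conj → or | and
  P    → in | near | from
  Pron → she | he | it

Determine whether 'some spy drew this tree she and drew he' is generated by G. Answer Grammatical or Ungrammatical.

S
  NP
    Det: some
    N: spy
  VP
    VP
      V: drew
      NP
        Det: this
        N: tree
      NP
        Pron: she
    Conj: and
    VP
      V: drew
      NP
        Pron: he
Every word is introduced by a lexical rule and the phrasal rules combine the resulting categories into a single S.

Grammatical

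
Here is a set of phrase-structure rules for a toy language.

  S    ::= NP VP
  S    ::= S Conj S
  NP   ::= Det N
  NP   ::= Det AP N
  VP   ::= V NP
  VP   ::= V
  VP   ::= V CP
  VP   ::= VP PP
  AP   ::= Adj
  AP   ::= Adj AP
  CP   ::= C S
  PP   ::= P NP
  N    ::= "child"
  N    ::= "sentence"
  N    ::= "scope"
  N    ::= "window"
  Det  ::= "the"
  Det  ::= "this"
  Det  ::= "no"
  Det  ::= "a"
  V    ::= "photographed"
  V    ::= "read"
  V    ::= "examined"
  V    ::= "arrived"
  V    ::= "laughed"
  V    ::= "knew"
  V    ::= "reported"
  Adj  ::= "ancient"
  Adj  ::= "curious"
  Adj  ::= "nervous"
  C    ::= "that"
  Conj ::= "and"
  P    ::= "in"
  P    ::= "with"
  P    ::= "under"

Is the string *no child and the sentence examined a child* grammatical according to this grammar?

Ungrammatical

For S → NP VP, the only prefix that parses as NP is 'no child', but the remainder 'and the sentence examined a child' is not a VP under these rules. The alternative S rule S → S Conj S likewise has no satisfying split.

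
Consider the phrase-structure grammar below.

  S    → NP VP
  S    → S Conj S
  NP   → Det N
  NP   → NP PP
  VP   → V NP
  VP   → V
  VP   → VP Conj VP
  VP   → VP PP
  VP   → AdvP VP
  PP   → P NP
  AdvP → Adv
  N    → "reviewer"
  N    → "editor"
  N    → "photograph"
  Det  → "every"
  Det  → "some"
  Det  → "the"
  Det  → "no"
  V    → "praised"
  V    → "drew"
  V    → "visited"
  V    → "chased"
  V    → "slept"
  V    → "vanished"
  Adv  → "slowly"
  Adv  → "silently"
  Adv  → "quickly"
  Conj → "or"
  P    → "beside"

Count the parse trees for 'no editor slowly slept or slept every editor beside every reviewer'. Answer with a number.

Two of the 7 distinct bracketings:
[S [NP [Det no] [N editor]] [VP [VP [AdvP [Adv slowly]] [VP [V slept]]] [Conj or] [VP [V slept] [NP [NP [Det every] [N editor]] [PP [P beside] [NP [Det every] [N reviewer]]]]]]]
[S [NP [Det no] [N editor]] [VP [VP [AdvP [Adv slowly]] [VP [V slept]]] [Conj or] [VP [VP [V slept] [NP [Det every] [N editor]]] [PP [P beside] [NP [Det every] [N reviewer]]]]]]
The difference turns on whether NP → NP PP is used at the relevant span, versus an alternative expansion of NP.

7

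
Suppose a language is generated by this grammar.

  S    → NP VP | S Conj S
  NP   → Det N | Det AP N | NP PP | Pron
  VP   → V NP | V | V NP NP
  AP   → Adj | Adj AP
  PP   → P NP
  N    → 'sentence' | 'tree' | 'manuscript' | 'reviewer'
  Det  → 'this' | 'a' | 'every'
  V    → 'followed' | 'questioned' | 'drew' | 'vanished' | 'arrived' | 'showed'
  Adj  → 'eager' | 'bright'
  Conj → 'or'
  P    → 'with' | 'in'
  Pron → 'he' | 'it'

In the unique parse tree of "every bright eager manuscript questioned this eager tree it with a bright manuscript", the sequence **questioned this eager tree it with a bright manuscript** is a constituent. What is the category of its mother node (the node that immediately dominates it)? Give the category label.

S
  NP
    Det: every
    AP
      Adj: bright
      AP
        Adj: eager
    N: manuscript
  VP
    V: questioned
    NP
      Det: this
      AP
        Adj: eager
      N: tree
    NP
      NP
        Pron: it
      PP
        P: with
        NP
          Det: a
          AP
            Adj: bright
          N: manuscript
The span 'questioned this eager tree it with a bright manuscript' is the VP node built by VP → V NP NP.
Its mother is the S built by S → NP VP.

S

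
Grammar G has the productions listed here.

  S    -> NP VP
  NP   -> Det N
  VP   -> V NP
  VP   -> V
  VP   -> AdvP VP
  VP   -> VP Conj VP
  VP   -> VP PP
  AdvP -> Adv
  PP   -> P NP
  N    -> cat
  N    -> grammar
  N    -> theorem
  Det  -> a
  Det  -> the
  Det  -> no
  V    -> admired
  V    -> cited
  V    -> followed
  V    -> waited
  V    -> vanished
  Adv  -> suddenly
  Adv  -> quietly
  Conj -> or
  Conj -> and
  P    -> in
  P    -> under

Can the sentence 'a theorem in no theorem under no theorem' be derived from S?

Ungrammatical

For S → NP VP, the only prefix that parses as NP is 'a theorem', but the remainder 'in no theorem under no theorem' is not a VP under these rules.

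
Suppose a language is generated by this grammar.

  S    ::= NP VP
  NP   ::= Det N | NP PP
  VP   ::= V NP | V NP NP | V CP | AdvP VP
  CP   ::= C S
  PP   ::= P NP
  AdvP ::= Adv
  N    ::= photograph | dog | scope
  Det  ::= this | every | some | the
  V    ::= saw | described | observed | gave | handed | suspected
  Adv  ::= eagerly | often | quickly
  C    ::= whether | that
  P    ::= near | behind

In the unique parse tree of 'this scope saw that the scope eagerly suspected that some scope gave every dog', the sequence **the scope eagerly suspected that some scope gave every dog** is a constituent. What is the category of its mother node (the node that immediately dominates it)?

S
  NP
    Det: this
    N: scope
  VP
    V: saw
    CP
      C: that
      S
        NP
          Det: the
          N: scope
        VP
          AdvP
            Adv: eagerly
          VP
            V: suspected
            CP
              C: that
              S
                NP
                  Det: some
                  N: scope
                VP
                  V: gave
                  NP
                    Det: every
                    N: dog
The span 'the scope eagerly suspected that some scope gave every dog' is the S node built by S → NP VP.
Its mother is the CP built by CP → C S.

CP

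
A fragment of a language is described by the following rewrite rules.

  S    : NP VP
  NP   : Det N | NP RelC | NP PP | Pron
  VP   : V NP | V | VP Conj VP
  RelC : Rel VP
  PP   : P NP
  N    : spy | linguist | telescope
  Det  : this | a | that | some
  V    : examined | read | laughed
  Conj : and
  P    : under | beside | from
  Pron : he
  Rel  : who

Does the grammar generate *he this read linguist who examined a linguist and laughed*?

A Pron word can never sit immediately before a Det word in any string this grammar generates, so the substring 'he this' rules out a derivation.

Ungrammatical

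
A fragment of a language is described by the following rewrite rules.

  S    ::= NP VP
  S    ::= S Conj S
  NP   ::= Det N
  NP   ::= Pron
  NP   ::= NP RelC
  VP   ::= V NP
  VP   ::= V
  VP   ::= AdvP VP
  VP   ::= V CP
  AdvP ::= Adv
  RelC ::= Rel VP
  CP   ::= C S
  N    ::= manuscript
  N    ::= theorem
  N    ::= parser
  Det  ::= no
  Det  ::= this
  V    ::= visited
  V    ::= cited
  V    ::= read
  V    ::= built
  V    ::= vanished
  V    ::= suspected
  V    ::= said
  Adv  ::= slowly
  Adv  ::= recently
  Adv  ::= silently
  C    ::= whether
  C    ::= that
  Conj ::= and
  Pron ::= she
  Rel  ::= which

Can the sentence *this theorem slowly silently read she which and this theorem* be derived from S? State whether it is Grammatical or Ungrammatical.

A Rel word can never sit immediately before a Conj word in any string this grammar generates, so the substring 'which and' rules out a derivation.

Ungrammatical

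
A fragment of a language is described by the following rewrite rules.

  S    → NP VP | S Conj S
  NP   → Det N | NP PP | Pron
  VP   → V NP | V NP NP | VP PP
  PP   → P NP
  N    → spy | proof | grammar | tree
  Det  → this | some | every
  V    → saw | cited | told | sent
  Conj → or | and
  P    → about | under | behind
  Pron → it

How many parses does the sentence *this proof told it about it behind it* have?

5

Two of the 5 distinct bracketings:
[S [NP [Det this] [N proof]] [VP [V told] [NP [NP [Pron it]] [PP [P about] [NP [NP [Pron it]] [PP [P behind] [NP [Pron it]]]]]]]]
[S [NP [Det this] [N proof]] [VP [V told] [NP [NP [NP [Pron it]] [PP [P about] [NP [Pron it]]]] [PP [P behind] [NP [Pron it]]]]]]
The trees differ in how a recursive rule is bracketed over the same span.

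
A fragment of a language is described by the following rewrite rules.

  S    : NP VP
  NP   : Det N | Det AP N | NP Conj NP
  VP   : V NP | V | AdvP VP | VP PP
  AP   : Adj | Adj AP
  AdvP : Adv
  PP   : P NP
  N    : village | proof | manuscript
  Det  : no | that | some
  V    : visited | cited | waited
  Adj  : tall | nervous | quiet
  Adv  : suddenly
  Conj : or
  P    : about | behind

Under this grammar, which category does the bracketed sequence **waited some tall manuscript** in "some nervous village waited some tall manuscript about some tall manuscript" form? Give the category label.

[S [NP [Det some] [AP [Adj nervous]] [N village]] [VP [VP [V waited] [NP [Det some] [AP [Adj tall]] [N manuscript]]] [PP [P about] [NP [Det some] [AP [Adj tall]] [N manuscript]]]]]
The span 'waited some tall manuscript' is the VP node built by VP → V NP.

VP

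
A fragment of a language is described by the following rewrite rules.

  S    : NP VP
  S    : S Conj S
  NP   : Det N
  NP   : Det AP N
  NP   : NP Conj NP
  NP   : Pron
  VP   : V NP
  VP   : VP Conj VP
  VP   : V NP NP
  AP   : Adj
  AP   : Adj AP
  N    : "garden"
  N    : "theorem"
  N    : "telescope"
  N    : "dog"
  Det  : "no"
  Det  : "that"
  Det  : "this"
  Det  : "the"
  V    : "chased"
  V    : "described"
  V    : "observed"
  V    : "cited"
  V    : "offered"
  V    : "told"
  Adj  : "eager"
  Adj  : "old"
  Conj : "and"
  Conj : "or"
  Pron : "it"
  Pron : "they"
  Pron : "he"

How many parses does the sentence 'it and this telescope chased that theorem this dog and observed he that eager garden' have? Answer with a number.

1

[S [NP [NP [Pron it]] [Conj and] [NP [Det this] [N telescope]]] [VP [VP [V chased] [NP [Det that] [N theorem]] [NP [Det this] [N dog]]] [Conj and] [VP [V observed] [NP [Pron he]] [NP [Det that] [AP [Adj eager]] [N garden]]]]]
No rule offers an alternative attachment or grouping for any span, so this is the only derivation.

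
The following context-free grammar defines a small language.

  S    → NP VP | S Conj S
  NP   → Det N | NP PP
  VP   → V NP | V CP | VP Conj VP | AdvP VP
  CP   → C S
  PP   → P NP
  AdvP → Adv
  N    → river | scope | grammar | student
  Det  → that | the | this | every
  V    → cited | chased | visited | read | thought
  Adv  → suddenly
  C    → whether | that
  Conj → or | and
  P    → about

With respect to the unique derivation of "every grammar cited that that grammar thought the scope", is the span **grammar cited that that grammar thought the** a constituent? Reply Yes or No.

No

[S [NP [Det every] [N grammar]] [VP [V cited] [CP [C that] [S [NP [Det that] [N grammar]] [VP [V thought] [NP [Det the] [N scope]]]]]]]
The smallest constituent containing 'grammar cited that that grammar thought the' is the S spanning 'every grammar cited that that grammar thought the scope'; no single node in the tree dominates exactly the given words.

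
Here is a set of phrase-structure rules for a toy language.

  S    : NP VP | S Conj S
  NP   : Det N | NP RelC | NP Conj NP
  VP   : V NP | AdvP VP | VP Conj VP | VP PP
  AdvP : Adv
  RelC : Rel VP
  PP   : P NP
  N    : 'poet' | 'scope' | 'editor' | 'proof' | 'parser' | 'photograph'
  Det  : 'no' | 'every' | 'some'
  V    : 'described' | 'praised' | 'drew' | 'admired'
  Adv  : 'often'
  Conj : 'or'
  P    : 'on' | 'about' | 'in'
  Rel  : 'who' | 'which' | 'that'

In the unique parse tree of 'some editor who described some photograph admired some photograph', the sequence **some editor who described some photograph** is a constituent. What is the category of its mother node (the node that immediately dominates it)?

S

S
  NP
    NP
      Det: some
      N: editor
    RelC
      Rel: who
      VP
        V: described
        NP
          Det: some
          N: photograph
  VP
    V: admired
    NP
      Det: some
      N: photograph
The span 'some editor who described some photograph' is the NP node built by NP → NP RelC.
Its mother is the S built by S → NP VP.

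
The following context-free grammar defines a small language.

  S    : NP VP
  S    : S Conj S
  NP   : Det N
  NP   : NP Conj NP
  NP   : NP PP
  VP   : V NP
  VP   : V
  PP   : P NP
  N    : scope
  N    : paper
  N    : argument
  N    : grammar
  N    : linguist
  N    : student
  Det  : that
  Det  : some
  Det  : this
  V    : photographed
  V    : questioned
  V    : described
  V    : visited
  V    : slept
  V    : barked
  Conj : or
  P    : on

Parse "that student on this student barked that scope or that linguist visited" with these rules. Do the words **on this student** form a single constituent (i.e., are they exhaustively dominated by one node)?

Yes

[S [S [NP [NP [Det that] [N student]] [PP [P on] [NP [Det this] [N student]]]] [VP [V barked] [NP [Det that] [N scope]]]] [Conj or] [S [NP [Det that] [N linguist]] [VP [V visited]]]]
The words 'on this student' are exhaustively dominated by a single PP node (built by PP → P NP), so they form a constituent.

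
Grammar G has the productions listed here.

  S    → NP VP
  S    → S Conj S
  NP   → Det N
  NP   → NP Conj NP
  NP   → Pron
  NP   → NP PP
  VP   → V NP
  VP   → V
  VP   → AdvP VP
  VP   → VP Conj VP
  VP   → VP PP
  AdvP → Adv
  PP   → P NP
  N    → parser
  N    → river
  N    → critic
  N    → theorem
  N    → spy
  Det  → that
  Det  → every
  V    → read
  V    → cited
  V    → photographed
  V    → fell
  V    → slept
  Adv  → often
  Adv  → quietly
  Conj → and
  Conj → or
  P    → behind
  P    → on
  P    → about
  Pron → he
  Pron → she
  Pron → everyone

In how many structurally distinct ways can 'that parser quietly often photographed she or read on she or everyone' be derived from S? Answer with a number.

9

Two of the 9 distinct bracketings:
[S [NP [Det that] [N parser]] [VP [AdvP [Adv quietly]] [VP [AdvP [Adv often]] [VP [VP [V photographed] [NP [Pron she]]] [Conj or] [VP [VP [V read]] [PP [P on] [NP [NP [Pron she]] [Conj or] [NP [Pron everyone]]]]]]]]]
[S [NP [Det that] [N parser]] [VP [AdvP [Adv quietly]] [VP [AdvP [Adv often]] [VP [VP [VP [V photographed] [NP [Pron she]]] [Conj or] [VP [V read]]] [PP [P on] [NP [NP [Pron she]] [Conj or] [NP [Pron everyone]]]]]]]]
The trees differ in how a recursive rule is bracketed over the same span.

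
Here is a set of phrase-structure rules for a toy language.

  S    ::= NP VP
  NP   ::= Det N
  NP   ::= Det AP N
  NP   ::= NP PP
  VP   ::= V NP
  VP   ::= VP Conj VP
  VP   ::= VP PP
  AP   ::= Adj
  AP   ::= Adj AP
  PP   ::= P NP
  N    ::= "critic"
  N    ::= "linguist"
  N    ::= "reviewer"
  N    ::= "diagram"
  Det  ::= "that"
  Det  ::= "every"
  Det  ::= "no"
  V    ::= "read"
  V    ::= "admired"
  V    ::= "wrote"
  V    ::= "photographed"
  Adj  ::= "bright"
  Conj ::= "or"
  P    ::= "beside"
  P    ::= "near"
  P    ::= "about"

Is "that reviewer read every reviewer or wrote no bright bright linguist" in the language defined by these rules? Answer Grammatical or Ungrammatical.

S
  NP
    Det: that
    N: reviewer
  VP
    VP
      V: read
      NP
        Det: every
        N: reviewer
    Conj: or
    VP
      V: wrote
      NP
        Det: no
        AP
          Adj: bright
          AP
            Adj: bright
        N: linguist
Each bracket corresponds to one application of a listed rule, so the string is derivable from S.

Grammatical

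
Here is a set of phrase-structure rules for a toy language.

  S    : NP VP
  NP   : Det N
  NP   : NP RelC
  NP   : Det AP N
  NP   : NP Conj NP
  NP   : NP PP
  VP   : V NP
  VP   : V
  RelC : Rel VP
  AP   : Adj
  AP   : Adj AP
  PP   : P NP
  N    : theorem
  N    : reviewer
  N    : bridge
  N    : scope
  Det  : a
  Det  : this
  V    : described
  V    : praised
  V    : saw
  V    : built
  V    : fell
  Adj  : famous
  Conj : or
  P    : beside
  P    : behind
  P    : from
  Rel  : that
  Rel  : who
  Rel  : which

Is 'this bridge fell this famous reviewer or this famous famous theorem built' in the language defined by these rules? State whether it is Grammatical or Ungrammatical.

Ungrammatical

For S → NP VP, the only prefix that parses as NP is 'this bridge', but the remainder 'fell this famous reviewer or this famous famous theorem built' is not a VP under these rules.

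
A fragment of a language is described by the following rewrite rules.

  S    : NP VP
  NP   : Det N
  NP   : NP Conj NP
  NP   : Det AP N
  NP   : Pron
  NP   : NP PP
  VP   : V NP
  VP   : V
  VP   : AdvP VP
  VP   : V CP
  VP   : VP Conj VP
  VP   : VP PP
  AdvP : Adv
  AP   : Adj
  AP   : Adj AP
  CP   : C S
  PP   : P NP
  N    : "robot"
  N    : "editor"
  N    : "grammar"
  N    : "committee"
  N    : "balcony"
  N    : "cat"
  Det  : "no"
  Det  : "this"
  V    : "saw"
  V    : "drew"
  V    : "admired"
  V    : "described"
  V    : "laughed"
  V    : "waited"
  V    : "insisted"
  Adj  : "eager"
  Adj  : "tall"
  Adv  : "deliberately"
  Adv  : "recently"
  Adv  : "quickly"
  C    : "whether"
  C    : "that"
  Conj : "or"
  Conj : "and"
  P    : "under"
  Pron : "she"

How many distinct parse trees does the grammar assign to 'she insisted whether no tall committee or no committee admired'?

1

[S [NP [Pron she]] [VP [V insisted] [CP [C whether] [S [NP [NP [Det no] [AP [Adj tall]] [N committee]] [Conj or] [NP [Det no] [N committee]]] [VP [V admired]]]]]]
No rule offers an alternative attachment or grouping for any span, so this is the only derivation.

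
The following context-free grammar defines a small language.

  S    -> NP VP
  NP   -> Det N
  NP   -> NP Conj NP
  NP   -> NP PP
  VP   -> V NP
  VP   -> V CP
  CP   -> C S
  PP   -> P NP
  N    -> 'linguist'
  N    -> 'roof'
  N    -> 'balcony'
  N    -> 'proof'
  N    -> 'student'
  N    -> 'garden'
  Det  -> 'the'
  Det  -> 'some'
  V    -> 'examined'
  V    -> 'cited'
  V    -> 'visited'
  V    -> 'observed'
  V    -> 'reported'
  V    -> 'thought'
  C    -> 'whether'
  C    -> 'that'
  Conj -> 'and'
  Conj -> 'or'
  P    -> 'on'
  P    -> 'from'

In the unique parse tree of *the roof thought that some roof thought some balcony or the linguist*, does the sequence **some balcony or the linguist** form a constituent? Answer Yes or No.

Yes

[S [NP [Det the] [N roof]] [VP [V thought] [CP [C that] [S [NP [Det some] [N roof]] [VP [V thought] [NP [NP [Det some] [N balcony]] [Conj or] [NP [Det the] [N linguist]]]]]]]]
The words 'some balcony or the linguist' are exhaustively dominated by a single NP node (built by NP → NP Conj NP), so they form a constituent.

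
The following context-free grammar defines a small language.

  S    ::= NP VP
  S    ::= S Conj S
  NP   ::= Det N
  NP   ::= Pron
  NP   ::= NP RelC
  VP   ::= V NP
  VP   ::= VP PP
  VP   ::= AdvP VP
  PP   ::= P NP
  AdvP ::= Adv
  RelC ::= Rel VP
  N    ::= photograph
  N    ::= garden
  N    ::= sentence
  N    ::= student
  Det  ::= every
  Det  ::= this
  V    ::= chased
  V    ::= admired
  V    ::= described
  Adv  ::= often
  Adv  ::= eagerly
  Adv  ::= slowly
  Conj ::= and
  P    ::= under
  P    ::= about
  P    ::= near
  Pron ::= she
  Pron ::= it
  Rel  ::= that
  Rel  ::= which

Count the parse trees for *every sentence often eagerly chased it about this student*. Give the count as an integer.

3

Two of the 3 distinct bracketings:
[S [NP [Det every] [N sentence]] [VP [VP [AdvP [Adv often]] [VP [AdvP [Adv eagerly]] [VP [V chased] [NP [Pron it]]]]] [PP [P about] [NP [Det this] [N student]]]]]
[S [NP [Det every] [N sentence]] [VP [AdvP [Adv often]] [VP [VP [AdvP [Adv eagerly]] [VP [V chased] [NP [Pron it]]]] [PP [P about] [NP [Det this] [N student]]]]]]
The trees differ in how a recursive rule is bracketed over the same span.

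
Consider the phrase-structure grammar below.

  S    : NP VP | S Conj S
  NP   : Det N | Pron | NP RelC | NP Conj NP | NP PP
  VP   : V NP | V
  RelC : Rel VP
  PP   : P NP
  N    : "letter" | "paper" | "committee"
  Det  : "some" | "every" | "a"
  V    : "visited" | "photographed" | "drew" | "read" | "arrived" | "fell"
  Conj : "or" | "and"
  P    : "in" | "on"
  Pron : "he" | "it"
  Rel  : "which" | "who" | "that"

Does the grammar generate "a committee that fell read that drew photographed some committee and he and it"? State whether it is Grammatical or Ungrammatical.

Ungrammatical

For S → NP VP, every NP-prefix leaves a non-VP remainder: after 'a committee' the remainder is not a VP; after 'a committee that fell' the remainder is not a VP. The alternative S rule S → S Conj S likewise has no satisfying split.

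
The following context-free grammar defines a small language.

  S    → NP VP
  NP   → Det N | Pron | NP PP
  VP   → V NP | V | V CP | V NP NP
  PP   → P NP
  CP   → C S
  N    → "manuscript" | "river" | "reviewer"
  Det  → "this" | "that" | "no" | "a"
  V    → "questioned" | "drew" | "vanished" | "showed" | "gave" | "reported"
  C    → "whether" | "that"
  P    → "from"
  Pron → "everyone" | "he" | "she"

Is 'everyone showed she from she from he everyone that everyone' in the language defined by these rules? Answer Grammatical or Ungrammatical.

For S → NP VP, the only prefix that parses as NP is 'everyone', but the remainder 'showed she from she from he everyone that everyone' is not a VP under these rules.

Ungrammatical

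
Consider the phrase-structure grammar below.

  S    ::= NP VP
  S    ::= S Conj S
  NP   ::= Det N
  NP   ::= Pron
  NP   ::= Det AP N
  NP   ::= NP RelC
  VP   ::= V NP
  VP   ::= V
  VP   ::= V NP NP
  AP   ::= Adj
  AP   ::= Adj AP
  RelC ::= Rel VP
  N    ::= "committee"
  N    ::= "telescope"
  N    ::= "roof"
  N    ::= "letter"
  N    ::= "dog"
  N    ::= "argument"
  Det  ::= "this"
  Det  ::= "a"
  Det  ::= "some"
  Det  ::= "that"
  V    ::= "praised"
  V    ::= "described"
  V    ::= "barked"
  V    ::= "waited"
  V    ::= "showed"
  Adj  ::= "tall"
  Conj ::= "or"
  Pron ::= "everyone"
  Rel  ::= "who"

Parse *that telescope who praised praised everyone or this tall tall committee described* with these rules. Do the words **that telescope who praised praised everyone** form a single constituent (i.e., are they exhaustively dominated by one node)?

Yes

[S [S [NP [NP [Det that] [N telescope]] [RelC [Rel who] [VP [V praised]]]] [VP [V praised] [NP [Pron everyone]]]] [Conj or] [S [NP [Det this] [AP [Adj tall] [AP [Adj tall]]] [N committee]] [VP [V described]]]]
The words 'that telescope who praised praised everyone' are exhaustively dominated by a single S node (built by S → NP VP), so they form a constituent.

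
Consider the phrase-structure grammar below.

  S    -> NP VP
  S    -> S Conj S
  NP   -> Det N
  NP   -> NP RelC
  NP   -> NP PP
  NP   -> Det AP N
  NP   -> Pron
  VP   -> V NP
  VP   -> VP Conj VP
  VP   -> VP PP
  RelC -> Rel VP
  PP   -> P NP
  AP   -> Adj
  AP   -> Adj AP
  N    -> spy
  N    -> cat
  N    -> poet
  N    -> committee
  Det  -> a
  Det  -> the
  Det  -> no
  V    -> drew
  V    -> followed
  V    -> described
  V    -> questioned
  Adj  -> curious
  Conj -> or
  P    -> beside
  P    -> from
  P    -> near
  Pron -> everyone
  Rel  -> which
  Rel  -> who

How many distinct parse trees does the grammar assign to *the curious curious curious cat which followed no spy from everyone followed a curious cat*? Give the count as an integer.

Two of the 3 distinct bracketings:
[S [NP [NP [Det the] [AP [Adj curious] [AP [Adj curious] [AP [Adj curious]]]] [N cat]] [RelC [Rel which] [VP [V followed] [NP [NP [Det no] [N spy]] [PP [P from] [NP [Pron everyone]]]]]]] [VP [V followed] [NP [Det a] [AP [Adj curious]] [N cat]]]]
[S [NP [NP [Det the] [AP [Adj curious] [AP [Adj curious] [AP [Adj curious]]]] [N cat]] [RelC [Rel which] [VP [VP [V followed] [NP [Det no] [N spy]]] [PP [P from] [NP [Pron everyone]]]]]] [VP [V followed] [NP [Det a] [AP [Adj curious]] [N cat]]]]
The difference turns on whether NP → NP PP is used at the relevant span, versus an alternative expansion of NP.

3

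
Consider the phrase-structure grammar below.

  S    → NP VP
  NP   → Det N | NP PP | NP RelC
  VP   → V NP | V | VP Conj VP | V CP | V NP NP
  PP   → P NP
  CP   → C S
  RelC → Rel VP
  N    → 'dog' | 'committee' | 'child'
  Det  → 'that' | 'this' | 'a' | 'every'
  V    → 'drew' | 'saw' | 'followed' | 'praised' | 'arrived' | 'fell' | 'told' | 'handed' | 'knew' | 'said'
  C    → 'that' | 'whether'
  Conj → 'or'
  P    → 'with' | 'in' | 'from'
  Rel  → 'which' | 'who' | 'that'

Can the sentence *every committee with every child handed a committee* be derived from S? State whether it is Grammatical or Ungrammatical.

[S [NP [NP [Det every] [N committee]] [PP [P with] [NP [Det every] [N child]]]] [VP [V handed] [NP [Det a] [N committee]]]]
The bracketing above is licensed at every node by one of the given productions, with S at the root.

Grammatical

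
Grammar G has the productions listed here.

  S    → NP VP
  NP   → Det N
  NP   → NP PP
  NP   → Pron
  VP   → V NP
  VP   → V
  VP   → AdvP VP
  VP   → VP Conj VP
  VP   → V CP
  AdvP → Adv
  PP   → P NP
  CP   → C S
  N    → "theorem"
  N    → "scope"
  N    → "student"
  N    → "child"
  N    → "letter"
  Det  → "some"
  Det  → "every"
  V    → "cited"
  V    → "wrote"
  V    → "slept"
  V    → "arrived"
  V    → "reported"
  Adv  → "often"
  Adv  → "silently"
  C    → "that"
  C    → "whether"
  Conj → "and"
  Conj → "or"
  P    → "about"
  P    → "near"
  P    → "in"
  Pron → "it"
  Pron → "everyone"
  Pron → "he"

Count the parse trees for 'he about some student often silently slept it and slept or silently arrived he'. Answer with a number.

Two of the 9 distinct bracketings:
[S [NP [NP [Pron he]] [PP [P about] [NP [Det some] [N student]]]] [VP [AdvP [Adv often]] [VP [AdvP [Adv silently]] [VP [VP [V slept] [NP [Pron it]]] [Conj and] [VP [VP [V slept]] [Conj or] [VP [AdvP [Adv silently]] [VP [V arrived] [NP [Pron he]]]]]]]]]
[S [NP [NP [Pron he]] [PP [P about] [NP [Det some] [N student]]]] [VP [AdvP [Adv often]] [VP [AdvP [Adv silently]] [VP [VP [VP [V slept] [NP [Pron it]]] [Conj and] [VP [V slept]]] [Conj or] [VP [AdvP [Adv silently]] [VP [V arrived] [NP [Pron he]]]]]]]]
The trees differ in how a recursive rule is bracketed over the same span.

9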